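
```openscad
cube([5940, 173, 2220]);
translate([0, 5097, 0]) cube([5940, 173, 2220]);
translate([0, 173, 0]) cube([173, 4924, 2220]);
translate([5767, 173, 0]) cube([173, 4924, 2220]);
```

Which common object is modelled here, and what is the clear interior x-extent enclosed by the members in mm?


A house (or room) frame. The interior width is 5594 mm.

Four 2220 mm walls enclosing a rectangle with no floor or roof — a room or house frame. Outside width is 5940 mm and wall thickness is 173 mm, so the interior width is 5940 − 2 × 173 = 5594 mm.


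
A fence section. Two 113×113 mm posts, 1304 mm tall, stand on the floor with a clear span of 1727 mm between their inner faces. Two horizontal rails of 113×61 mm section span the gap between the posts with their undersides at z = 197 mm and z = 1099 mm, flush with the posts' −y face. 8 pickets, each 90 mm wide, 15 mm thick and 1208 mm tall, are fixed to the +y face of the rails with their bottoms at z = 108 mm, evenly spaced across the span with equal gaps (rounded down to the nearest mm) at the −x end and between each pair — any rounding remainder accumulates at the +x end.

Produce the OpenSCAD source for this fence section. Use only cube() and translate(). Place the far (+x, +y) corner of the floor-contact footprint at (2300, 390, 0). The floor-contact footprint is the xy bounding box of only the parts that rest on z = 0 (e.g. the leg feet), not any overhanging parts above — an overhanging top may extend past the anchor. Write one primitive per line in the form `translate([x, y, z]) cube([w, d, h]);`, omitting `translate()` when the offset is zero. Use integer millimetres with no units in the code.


translate([347, 277, 0]) cube([113, 113, 1304]);
translate([2187, 277, 0]) cube([113, 113, 1304]);
translate([460, 277, 197]) cube([1727, 113, 61]);
translate([460, 277, 1099]) cube([1727, 113, 61]);
translate([571, 390, 108]) cube([90, 15, 1208]);
translate([772, 390, 108]) cube([90, 15, 1208]);
translate([973, 390, 108]) cube([90, 15, 1208]);
translate([1174, 390, 108]) cube([90, 15, 1208]);
translate([1375, 390, 108]) cube([90, 15, 1208]);
translate([1576, 390, 108]) cube([90, 15, 1208]);
translate([1777, 390, 108]) cube([90, 15, 1208]);
translate([1978, 390, 108]) cube([90, 15, 1208]);


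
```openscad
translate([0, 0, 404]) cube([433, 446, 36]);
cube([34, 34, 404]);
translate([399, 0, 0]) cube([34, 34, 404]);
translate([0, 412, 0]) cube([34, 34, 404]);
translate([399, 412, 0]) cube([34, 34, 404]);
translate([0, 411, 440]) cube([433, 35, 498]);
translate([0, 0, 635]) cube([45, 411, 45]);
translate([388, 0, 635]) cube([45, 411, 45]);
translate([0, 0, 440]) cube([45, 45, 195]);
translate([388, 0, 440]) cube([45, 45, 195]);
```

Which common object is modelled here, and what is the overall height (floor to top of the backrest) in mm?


A chair. The overall height is 938 mm.

A slab on four corner posts with a tall panel at the back — a chair. The seat slab sits at z = 404 with thickness 36, and the 498 mm backrest starts at the seat top, so the overall height is 404 + 36 + 498 = 938 mm.


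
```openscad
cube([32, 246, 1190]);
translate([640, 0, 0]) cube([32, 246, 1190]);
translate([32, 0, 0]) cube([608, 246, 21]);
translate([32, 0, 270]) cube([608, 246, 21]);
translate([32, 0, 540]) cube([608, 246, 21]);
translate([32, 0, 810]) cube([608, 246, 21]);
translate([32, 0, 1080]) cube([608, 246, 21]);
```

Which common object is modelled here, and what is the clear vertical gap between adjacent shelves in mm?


A bookshelf. The clear shelf gap is 249 mm.

Two tall side panels with 5 horizontal boards between them — a bookshelf. The first two shelf undersides are at z = 0 and z = 270; with shelf thickness 21, the clear gap is 270 − 0 − 21 = 249 mm.


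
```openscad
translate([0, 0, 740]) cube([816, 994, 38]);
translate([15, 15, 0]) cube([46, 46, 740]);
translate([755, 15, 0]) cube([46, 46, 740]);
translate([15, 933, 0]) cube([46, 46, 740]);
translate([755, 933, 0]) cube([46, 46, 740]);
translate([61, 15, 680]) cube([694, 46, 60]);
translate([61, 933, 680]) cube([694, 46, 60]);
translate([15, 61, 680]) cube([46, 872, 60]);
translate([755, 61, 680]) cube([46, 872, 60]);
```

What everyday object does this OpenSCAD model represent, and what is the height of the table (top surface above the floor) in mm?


A table. The table height is 778 mm.

A 816×994×38 slab sits at z = 740 on four 46 mm square posts — a table. The top surface is at 740 + 38 = 778 mm.


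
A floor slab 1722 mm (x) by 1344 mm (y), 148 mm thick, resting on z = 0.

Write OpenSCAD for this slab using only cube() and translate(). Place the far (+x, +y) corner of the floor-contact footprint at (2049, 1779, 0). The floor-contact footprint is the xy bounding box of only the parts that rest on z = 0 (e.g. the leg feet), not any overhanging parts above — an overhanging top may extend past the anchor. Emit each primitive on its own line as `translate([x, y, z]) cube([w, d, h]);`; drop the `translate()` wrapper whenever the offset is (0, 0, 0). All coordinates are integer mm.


translate([327, 435, 0]) cube([1722, 1344, 148]);


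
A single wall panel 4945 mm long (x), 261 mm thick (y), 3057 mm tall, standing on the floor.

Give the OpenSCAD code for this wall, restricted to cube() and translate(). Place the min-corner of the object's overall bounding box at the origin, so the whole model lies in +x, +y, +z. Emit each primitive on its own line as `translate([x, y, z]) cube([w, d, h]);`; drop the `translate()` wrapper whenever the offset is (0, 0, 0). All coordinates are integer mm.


cube([4945, 261, 3057]);


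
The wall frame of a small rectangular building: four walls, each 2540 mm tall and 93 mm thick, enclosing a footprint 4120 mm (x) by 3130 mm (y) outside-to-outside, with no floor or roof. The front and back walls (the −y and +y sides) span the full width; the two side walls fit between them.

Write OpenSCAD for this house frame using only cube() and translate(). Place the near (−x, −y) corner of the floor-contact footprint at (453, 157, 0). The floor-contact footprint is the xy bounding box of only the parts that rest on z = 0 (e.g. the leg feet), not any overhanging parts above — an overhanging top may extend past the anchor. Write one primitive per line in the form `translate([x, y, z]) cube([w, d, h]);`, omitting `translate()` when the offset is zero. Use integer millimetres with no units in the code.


translate([453, 157, 0]) cube([4120, 93, 2540]);
translate([453, 3194, 0]) cube([4120, 93, 2540]);
translate([453, 250, 0]) cube([93, 2944, 2540]);
translate([4480, 250, 0]) cube([93, 2944, 2540]);


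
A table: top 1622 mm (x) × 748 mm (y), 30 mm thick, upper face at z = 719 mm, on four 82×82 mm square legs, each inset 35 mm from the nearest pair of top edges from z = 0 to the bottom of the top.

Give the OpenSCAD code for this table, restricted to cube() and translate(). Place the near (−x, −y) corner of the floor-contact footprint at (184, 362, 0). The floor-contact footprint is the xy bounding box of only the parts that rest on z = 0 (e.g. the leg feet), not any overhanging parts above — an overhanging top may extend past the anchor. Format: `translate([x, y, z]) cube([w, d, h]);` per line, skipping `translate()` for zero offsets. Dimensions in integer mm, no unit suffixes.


translate([149, 327, 689]) cube([1622, 748, 30]);
translate([184, 362, 0]) cube([82, 82, 689]);
translate([1654, 362, 0]) cube([82, 82, 689]);
translate([184, 958, 0]) cube([82, 82, 689]);
translate([1654, 958, 0]) cube([82, 82, 689]);


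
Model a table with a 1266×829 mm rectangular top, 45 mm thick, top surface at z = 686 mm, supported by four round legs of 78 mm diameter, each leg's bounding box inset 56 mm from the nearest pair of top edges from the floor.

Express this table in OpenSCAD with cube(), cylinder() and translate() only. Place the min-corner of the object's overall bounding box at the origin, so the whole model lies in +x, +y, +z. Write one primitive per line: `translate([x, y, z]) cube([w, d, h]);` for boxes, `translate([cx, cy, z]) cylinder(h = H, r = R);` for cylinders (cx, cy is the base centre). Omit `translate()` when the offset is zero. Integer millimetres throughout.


translate([0, 0, 641]) cube([1266, 829, 45]);
translate([95, 95, 0]) cylinder(h = 641, r = 39);
translate([1171, 95, 0]) cylinder(h = 641, r = 39);
translate([95, 734, 0]) cylinder(h = 641, r = 39);
translate([1171, 734, 0]) cylinder(h = 641, r = 39);


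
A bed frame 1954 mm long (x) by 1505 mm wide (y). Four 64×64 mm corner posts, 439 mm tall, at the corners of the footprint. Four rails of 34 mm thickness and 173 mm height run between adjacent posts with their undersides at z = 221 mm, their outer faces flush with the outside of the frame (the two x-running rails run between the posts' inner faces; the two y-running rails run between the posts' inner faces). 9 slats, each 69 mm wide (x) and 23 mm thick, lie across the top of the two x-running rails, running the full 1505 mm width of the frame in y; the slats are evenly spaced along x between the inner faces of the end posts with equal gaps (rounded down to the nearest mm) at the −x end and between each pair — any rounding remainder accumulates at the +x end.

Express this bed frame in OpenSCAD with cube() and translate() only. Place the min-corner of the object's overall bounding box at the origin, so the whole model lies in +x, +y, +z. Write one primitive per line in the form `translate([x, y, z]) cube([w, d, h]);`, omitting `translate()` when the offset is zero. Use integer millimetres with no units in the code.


cube([64, 64, 439]);
translate([0, 1441, 0]) cube([64, 64, 439]);
translate([1890, 0, 0]) cube([64, 64, 439]);
translate([1890, 1441, 0]) cube([64, 64, 439]);
translate([64, 0, 221]) cube([1826, 34, 173]);
translate([64, 1471, 221]) cube([1826, 34, 173]);
translate([0, 64, 221]) cube([34, 1377, 173]);
translate([1920, 64, 221]) cube([34, 1377, 173]);
translate([184, 0, 394]) cube([69, 1505, 23]);
translate([373, 0, 394]) cube([69, 1505, 23]);
translate([562, 0, 394]) cube([69, 1505, 23]);
translate([751, 0, 394]) cube([69, 1505, 23]);
translate([940, 0, 394]) cube([69, 1505, 23]);
translate([1129, 0, 394]) cube([69, 1505, 23]);
translate([1318, 0, 394]) cube([69, 1505, 23]);
translate([1507, 0, 394]) cube([69, 1505, 23]);
translate([1696, 0, 394]) cube([69, 1505, 23]);


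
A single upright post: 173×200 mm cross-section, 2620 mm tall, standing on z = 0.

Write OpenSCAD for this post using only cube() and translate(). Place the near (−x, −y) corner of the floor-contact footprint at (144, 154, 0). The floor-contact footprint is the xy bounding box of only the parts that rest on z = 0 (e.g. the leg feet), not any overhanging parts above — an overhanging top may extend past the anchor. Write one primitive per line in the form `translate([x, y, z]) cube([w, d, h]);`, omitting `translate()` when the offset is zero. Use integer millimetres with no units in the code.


translate([144, 154, 0]) cube([173, 200, 2620]);


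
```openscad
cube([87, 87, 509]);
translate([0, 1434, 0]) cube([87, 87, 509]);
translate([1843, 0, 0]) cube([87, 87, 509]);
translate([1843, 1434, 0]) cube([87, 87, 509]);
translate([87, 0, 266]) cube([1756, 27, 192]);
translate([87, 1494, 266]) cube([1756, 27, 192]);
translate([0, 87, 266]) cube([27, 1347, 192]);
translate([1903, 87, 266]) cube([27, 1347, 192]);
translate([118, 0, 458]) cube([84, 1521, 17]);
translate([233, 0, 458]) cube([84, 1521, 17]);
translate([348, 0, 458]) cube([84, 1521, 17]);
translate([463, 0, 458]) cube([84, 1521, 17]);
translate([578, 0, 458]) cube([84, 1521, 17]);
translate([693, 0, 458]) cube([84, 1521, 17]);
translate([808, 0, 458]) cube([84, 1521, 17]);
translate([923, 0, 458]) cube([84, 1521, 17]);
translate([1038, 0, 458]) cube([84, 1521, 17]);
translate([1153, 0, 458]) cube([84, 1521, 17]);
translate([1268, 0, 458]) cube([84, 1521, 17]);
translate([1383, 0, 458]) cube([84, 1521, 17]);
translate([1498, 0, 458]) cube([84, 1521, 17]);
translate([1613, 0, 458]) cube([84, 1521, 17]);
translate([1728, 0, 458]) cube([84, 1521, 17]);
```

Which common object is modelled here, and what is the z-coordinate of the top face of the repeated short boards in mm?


A bed frame. The slat-top height is 475 mm.

Four posts, four rails, and a row of slats — a bed frame. Slats sit on the rails at z = 266 + 192 = 458; with slat thickness 17, the top is 475 mm.


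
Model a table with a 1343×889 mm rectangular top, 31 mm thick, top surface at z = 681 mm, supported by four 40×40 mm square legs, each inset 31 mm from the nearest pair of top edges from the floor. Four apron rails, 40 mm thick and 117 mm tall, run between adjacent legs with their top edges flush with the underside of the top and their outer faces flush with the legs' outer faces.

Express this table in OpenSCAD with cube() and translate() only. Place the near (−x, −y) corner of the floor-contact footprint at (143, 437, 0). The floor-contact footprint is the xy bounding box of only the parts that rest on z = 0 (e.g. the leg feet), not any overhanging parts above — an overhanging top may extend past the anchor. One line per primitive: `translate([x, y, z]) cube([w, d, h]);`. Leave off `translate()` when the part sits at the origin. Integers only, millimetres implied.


translate([112, 406, 650]) cube([1343, 889, 31]);
translate([143, 437, 0]) cube([40, 40, 650]);
translate([1384, 437, 0]) cube([40, 40, 650]);
translate([143, 1224, 0]) cube([40, 40, 650]);
translate([1384, 1224, 0]) cube([40, 40, 650]);
translate([183, 437, 533]) cube([1201, 40, 117]);
translate([183, 1224, 533]) cube([1201, 40, 117]);
translate([143, 477, 533]) cube([40, 747, 117]);
translate([1384, 477, 533]) cube([40, 747, 117]);


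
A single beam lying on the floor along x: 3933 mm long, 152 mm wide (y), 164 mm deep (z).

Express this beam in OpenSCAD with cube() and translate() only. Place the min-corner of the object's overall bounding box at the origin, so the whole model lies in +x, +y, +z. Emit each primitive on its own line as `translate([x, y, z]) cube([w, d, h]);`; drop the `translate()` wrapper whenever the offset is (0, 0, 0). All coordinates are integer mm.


cube([3933, 152, 164]);


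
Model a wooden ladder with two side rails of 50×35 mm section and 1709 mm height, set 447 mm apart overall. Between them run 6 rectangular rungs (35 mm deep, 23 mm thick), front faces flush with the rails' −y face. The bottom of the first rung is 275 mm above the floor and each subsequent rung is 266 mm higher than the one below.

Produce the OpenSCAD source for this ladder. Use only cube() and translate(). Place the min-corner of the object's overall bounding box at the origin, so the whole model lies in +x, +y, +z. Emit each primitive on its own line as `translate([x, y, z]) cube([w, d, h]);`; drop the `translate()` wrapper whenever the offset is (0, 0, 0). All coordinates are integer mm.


cube([50, 35, 1709]);
translate([397, 0, 0]) cube([50, 35, 1709]);
translate([50, 0, 275]) cube([347, 35, 23]);
translate([50, 0, 541]) cube([347, 35, 23]);
translate([50, 0, 807]) cube([347, 35, 23]);
translate([50, 0, 1073]) cube([347, 35, 23]);
translate([50, 0, 1339]) cube([347, 35, 23]);
translate([50, 0, 1605]) cube([347, 35, 23]);


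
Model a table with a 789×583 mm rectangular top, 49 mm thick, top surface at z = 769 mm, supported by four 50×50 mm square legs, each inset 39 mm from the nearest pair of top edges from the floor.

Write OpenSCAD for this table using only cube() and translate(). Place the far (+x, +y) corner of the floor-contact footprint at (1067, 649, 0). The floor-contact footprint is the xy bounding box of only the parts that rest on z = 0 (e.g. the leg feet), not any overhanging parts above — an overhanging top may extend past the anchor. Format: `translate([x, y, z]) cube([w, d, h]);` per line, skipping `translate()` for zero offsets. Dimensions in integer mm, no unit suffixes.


translate([317, 105, 720]) cube([789, 583, 49]);
translate([356, 144, 0]) cube([50, 50, 720]);
translate([1017, 144, 0]) cube([50, 50, 720]);
translate([356, 599, 0]) cube([50, 50, 720]);
translate([1017, 599, 0]) cube([50, 50, 720]);


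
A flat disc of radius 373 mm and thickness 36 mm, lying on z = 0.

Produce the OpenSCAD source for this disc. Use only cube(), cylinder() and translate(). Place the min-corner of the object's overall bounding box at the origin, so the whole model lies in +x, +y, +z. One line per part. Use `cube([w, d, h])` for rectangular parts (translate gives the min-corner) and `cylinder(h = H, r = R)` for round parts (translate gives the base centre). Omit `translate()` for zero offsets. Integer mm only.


translate([373, 373, 0]) cylinder(h = 36, r = 373);


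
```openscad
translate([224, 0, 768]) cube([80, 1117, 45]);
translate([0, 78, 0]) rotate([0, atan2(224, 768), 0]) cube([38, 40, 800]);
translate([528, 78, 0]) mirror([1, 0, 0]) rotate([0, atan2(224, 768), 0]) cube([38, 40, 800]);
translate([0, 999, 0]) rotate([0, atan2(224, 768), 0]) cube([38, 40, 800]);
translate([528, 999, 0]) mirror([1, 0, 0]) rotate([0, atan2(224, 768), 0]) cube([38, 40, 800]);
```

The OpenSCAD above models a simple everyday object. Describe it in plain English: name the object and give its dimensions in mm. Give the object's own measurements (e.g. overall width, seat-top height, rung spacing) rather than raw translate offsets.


A sawhorse. A 80×1117×45 mm beam (x, y, z) sits on two A-frame leg pairs. Each pair is two raked legs of 38×40 mm section (40 mm along y) splaying symmetrically in x. Each leg rises 768 mm vertically over 224 mm of horizontal reach and is 800 mm long along its own axis. Every leg's outer bottom edge rests on the floor and its outer top edge meets a bottom edge of the beam — the left legs (tilting toward +x) meet the beam's −x bottom edge, the right legs (their mirror images, tilting toward −x) meet its +x bottom edge — so the leg tops tuck under the beam, the beam's underside is 768 mm above the floor, and the feet are 528 mm apart outside-to-outside with the beam centred between them. The two leg pairs are set in 78 mm from either end of the beam.


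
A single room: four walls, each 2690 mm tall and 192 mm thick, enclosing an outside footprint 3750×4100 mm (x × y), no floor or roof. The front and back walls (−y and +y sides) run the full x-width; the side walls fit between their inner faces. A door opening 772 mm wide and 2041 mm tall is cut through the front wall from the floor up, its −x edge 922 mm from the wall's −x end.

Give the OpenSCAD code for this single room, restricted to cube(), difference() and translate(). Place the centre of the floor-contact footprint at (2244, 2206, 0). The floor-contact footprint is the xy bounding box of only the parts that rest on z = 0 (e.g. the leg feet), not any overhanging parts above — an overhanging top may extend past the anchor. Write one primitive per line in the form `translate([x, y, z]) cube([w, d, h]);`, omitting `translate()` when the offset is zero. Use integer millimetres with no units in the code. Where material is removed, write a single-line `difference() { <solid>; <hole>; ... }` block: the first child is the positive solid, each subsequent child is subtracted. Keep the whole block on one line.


difference() { translate([369, 156, 0]) cube([3750, 192, 2690]); translate([1291, 156, 0]) cube([772, 192, 2041]); }
translate([369, 4064, 0]) cube([3750, 192, 2690]);
translate([369, 348, 0]) cube([192, 3716, 2690]);
translate([3927, 348, 0]) cube([192, 3716, 2690]);


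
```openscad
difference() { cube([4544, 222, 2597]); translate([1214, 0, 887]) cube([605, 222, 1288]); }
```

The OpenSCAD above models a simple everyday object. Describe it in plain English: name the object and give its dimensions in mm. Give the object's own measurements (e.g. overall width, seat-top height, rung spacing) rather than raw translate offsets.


A wall 4544 mm long (x), 222 mm thick (y), 2597 mm tall, with a rectangular window opening cut through it. The opening is 605 mm wide and 1288 mm tall; its sill is at z = 887 mm and its near (−x) edge is 1214 mm from the wall's −x end. The opening passes through the full wall thickness.


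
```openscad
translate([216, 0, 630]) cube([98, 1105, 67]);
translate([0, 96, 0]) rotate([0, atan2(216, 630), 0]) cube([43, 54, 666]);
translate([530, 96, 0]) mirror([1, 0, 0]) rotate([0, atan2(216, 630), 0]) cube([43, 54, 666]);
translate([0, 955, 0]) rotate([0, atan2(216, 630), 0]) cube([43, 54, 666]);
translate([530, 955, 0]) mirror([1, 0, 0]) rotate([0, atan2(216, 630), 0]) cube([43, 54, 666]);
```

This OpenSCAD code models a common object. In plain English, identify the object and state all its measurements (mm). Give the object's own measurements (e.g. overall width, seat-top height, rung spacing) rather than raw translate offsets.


A sawhorse. A 98×1105×67 mm beam (x, y, z) sits on two A-frame leg pairs. Each pair is two raked legs of 43×54 mm section (54 mm along y) splaying symmetrically in x. Each leg rises 630 mm vertically over 216 mm of horizontal reach and is 666 mm long along its own axis. Every leg's outer bottom edge rests on the floor and its outer top edge meets a bottom edge of the beam — the left legs (tilting toward +x) meet the beam's −x bottom edge, the right legs (their mirror images, tilting toward −x) meet its +x bottom edge — so the leg tops tuck under the beam, the beam's underside is 630 mm above the floor, and the feet are 530 mm apart outside-to-outside with the beam centred between them. The two leg pairs are set in 96 mm from either end of the beam.


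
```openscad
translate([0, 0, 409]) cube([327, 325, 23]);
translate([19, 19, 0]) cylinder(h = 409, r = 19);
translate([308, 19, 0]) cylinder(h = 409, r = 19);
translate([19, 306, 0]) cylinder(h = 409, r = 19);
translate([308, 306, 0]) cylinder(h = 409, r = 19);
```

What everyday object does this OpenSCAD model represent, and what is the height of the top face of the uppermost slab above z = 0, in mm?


A stool. The seat height is 432 mm.

A 327×325×23 slab at z = 409 on four corner cylinders — a stool. The seat top is 409 + 23 = 432 mm.


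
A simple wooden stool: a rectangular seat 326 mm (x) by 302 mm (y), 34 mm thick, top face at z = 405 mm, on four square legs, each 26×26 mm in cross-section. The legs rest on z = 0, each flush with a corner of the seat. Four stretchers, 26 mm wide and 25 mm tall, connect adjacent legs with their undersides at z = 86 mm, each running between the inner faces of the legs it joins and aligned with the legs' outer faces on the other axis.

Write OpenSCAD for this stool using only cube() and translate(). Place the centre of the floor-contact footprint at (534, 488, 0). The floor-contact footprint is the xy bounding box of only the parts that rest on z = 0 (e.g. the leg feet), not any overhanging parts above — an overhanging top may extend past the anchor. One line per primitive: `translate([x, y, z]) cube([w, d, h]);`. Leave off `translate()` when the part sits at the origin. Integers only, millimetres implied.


translate([371, 337, 371]) cube([326, 302, 34]);
translate([371, 337, 0]) cube([26, 26, 371]);
translate([671, 337, 0]) cube([26, 26, 371]);
translate([371, 613, 0]) cube([26, 26, 371]);
translate([671, 613, 0]) cube([26, 26, 371]);
translate([397, 337, 86]) cube([274, 26, 25]);
translate([397, 613, 86]) cube([274, 26, 25]);
translate([371, 363, 86]) cube([26, 250, 25]);
translate([671, 363, 86]) cube([26, 250, 25]);


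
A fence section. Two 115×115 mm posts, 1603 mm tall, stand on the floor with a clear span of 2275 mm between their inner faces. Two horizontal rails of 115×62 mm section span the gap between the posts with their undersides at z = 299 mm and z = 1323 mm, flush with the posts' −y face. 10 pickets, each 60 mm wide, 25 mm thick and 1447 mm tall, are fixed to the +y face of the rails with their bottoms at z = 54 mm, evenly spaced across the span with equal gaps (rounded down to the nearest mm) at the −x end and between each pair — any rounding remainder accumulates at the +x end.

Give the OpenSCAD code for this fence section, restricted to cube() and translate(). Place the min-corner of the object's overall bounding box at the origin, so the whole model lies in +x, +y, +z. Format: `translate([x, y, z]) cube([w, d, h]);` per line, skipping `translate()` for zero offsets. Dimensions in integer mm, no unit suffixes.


cube([115, 115, 1603]);
translate([2390, 0, 0]) cube([115, 115, 1603]);
translate([115, 0, 299]) cube([2275, 115, 62]);
translate([115, 0, 1323]) cube([2275, 115, 62]);
translate([267, 115, 54]) cube([60, 25, 1447]);
translate([479, 115, 54]) cube([60, 25, 1447]);
translate([691, 115, 54]) cube([60, 25, 1447]);
translate([903, 115, 54]) cube([60, 25, 1447]);
translate([1115, 115, 54]) cube([60, 25, 1447]);
translate([1327, 115, 54]) cube([60, 25, 1447]);
translate([1539, 115, 54]) cube([60, 25, 1447]);
translate([1751, 115, 54]) cube([60, 25, 1447]);
translate([1963, 115, 54]) cube([60, 25, 1447]);
translate([2175, 115, 54]) cube([60, 25, 1447]);


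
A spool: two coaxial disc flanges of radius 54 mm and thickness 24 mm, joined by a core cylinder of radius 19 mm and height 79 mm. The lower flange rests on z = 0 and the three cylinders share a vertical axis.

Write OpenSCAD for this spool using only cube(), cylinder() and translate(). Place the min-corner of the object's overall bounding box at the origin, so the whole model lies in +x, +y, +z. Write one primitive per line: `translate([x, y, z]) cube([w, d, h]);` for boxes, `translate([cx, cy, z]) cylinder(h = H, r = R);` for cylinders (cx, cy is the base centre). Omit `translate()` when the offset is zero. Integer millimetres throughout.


translate([54, 54, 0]) cylinder(h = 24, r = 54);
translate([54, 54, 24]) cylinder(h = 79, r = 19);
translate([54, 54, 103]) cylinder(h = 24, r = 54);


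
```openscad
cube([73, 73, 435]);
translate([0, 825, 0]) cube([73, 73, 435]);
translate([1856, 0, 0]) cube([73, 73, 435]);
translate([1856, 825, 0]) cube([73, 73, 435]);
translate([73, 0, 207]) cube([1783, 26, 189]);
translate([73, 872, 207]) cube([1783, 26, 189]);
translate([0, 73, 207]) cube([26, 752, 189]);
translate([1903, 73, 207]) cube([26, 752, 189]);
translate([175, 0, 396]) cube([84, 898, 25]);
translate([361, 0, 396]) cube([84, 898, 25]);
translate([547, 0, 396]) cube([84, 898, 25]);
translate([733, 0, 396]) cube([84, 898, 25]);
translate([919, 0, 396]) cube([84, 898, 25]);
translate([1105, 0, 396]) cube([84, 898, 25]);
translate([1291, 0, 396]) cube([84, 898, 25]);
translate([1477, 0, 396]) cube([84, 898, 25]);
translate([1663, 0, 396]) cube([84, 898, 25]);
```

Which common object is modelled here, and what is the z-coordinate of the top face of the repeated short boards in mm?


A bed frame. The slat-top height is 421 mm.

Four posts, four rails, and a row of slats — a bed frame. Slats sit on the rails at z = 207 + 189 = 396; with slat thickness 25, the top is 421 mm.


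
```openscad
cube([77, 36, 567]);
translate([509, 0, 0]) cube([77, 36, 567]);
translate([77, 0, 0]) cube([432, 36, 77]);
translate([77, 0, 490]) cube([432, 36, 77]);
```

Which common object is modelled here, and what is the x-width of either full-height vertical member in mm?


A picture frame. The border width is 77 mm.

Four thin pieces enclosing a rectangular opening — a picture frame. The two full-height stiles are 567 mm tall; the top rail sits at z = 490 and is 77 mm tall, so the border above the opening is 567 − 490 = 77 mm, matching the stile x-width.


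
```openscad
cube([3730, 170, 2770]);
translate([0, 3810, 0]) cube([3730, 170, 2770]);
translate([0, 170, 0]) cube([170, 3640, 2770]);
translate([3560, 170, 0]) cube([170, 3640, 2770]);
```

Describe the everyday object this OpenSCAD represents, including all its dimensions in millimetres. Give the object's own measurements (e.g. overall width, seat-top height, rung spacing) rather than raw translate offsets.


The wall frame of a small rectangular building: four walls, each 2770 mm tall and 170 mm thick, enclosing a footprint 3730 mm (x) by 3980 mm (y) outside-to-outside, with no floor or roof. The front and back walls (the −y and +y sides) span the full width; the two side walls fit between them.


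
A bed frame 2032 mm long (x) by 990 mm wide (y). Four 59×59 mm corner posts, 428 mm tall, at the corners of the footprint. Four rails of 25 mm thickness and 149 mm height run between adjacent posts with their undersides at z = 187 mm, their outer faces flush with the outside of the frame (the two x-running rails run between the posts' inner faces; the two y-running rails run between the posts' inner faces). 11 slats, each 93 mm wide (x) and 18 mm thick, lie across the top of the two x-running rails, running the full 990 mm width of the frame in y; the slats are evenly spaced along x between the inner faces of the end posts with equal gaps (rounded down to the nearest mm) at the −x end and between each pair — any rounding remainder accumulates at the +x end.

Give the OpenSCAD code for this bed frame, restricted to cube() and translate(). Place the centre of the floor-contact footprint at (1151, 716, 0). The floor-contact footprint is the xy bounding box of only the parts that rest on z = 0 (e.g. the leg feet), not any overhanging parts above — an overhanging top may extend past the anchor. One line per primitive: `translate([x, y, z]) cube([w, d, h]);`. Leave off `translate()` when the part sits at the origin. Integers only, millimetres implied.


// slat z = rail_z + rail_h = 187 + 149 = 336
// slat gap = ⌊(1914 − 11·93) / 12⌋ = 74
translate([135, 221, 0]) cube([59, 59, 428]);
translate([135, 1152, 0]) cube([59, 59, 428]);
translate([2108, 221, 0]) cube([59, 59, 428]);
translate([2108, 1152, 0]) cube([59, 59, 428]);
translate([194, 221, 187]) cube([1914, 25, 149]);
translate([194, 1186, 187]) cube([1914, 25, 149]);
translate([135, 280, 187]) cube([25, 872, 149]);
translate([2142, 280, 187]) cube([25, 872, 149]);
translate([268, 221, 336]) cube([93, 990, 18]);
translate([435, 221, 336]) cube([93, 990, 18]);
translate([602, 221, 336]) cube([93, 990, 18]);
translate([769, 221, 336]) cube([93, 990, 18]);
translate([936, 221, 336]) cube([93, 990, 18]);
translate([1103, 221, 336]) cube([93, 990, 18]);
translate([1270, 221, 336]) cube([93, 990, 18]);
translate([1437, 221, 336]) cube([93, 990, 18]);
translate([1604, 221, 336]) cube([93, 990, 18]);
translate([1771, 221, 336]) cube([93, 990, 18]);
translate([1938, 221, 336]) cube([93, 990, 18]);


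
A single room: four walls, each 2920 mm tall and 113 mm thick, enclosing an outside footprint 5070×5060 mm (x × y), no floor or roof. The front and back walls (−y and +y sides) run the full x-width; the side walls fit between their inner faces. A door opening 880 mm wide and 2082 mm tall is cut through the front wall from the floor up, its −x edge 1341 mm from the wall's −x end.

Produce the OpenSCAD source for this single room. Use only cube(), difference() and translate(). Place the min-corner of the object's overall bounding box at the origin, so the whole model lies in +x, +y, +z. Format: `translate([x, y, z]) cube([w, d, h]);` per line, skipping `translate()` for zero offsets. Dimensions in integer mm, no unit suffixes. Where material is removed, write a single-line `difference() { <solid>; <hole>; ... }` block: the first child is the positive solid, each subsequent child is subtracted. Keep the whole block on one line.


difference() { cube([5070, 113, 2920]); translate([1341, 0, 0]) cube([880, 113, 2082]); }
translate([0, 4947, 0]) cube([5070, 113, 2920]);
translate([0, 113, 0]) cube([113, 4834, 2920]);
translate([4957, 113, 0]) cube([113, 4834, 2920]);


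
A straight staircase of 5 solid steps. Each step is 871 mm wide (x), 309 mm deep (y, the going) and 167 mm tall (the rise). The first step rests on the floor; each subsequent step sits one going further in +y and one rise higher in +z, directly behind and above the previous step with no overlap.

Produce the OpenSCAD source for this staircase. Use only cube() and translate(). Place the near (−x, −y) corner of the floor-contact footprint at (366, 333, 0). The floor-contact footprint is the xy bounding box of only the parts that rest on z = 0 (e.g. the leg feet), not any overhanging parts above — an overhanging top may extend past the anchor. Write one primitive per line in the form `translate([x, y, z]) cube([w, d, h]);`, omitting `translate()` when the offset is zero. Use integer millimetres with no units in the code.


translate([366, 333, 0]) cube([871, 309, 167]);
translate([366, 642, 167]) cube([871, 309, 167]);
translate([366, 951, 334]) cube([871, 309, 167]);
translate([366, 1260, 501]) cube([871, 309, 167]);
translate([366, 1569, 668]) cube([871, 309, 167]);


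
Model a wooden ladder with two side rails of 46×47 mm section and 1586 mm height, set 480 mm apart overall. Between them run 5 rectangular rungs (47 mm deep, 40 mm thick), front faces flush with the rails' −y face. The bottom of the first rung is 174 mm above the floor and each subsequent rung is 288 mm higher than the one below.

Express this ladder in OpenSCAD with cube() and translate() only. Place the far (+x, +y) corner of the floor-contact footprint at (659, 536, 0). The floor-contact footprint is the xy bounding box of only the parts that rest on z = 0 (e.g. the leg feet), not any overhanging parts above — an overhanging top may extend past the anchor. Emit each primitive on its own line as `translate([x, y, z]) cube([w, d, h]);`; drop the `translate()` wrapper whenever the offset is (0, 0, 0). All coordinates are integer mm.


translate([179, 489, 0]) cube([46, 47, 1586]);
translate([613, 489, 0]) cube([46, 47, 1586]);
translate([225, 489, 174]) cube([388, 47, 40]);
translate([225, 489, 462]) cube([388, 47, 40]);
translate([225, 489, 750]) cube([388, 47, 40]);
translate([225, 489, 1038]) cube([388, 47, 40]);
translate([225, 489, 1326]) cube([388, 47, 40]);


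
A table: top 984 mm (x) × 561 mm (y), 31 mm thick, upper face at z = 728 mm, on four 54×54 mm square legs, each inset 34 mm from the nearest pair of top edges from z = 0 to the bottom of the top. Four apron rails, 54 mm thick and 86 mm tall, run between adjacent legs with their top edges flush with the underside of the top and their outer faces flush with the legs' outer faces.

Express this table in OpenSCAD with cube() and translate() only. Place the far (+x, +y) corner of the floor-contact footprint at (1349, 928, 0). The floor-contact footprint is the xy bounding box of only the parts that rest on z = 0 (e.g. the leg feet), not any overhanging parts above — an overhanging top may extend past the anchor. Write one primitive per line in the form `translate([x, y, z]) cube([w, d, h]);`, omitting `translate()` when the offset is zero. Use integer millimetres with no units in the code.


// leg_h = 728 - 31 = 697
// apron z = 697 - 86 = 611
translate([399, 401, 697]) cube([984, 561, 31]);
translate([433, 435, 0]) cube([54, 54, 697]);
translate([1295, 435, 0]) cube([54, 54, 697]);
translate([433, 874, 0]) cube([54, 54, 697]);
translate([1295, 874, 0]) cube([54, 54, 697]);
translate([487, 435, 611]) cube([808, 54, 86]);
translate([487, 874, 611]) cube([808, 54, 86]);
translate([433, 489, 611]) cube([54, 385, 86]);
translate([1295, 489, 611]) cube([54, 385, 86]);


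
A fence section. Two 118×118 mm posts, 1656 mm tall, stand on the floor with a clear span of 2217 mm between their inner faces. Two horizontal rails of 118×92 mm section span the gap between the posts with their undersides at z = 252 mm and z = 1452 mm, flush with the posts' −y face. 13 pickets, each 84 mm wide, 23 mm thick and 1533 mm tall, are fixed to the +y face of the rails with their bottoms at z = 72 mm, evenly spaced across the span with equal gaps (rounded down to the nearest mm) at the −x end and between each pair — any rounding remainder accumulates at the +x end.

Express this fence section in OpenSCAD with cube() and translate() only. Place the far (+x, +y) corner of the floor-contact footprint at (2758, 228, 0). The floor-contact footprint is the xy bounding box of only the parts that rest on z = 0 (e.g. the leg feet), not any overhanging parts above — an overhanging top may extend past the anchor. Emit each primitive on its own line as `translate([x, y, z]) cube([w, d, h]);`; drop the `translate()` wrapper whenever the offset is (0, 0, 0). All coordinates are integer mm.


translate([305, 110, 0]) cube([118, 118, 1656]);
translate([2640, 110, 0]) cube([118, 118, 1656]);
translate([423, 110, 252]) cube([2217, 118, 92]);
translate([423, 110, 1452]) cube([2217, 118, 92]);
translate([503, 228, 72]) cube([84, 23, 1533]);
translate([667, 228, 72]) cube([84, 23, 1533]);
translate([831, 228, 72]) cube([84, 23, 1533]);
translate([995, 228, 72]) cube([84, 23, 1533]);
translate([1159, 228, 72]) cube([84, 23, 1533]);
translate([1323, 228, 72]) cube([84, 23, 1533]);
translate([1487, 228, 72]) cube([84, 23, 1533]);
translate([1651, 228, 72]) cube([84, 23, 1533]);
translate([1815, 228, 72]) cube([84, 23, 1533]);
translate([1979, 228, 72]) cube([84, 23, 1533]);
translate([2143, 228, 72]) cube([84, 23, 1533]);
translate([2307, 228, 72]) cube([84, 23, 1533]);
translate([2471, 228, 72]) cube([84, 23, 1533]);


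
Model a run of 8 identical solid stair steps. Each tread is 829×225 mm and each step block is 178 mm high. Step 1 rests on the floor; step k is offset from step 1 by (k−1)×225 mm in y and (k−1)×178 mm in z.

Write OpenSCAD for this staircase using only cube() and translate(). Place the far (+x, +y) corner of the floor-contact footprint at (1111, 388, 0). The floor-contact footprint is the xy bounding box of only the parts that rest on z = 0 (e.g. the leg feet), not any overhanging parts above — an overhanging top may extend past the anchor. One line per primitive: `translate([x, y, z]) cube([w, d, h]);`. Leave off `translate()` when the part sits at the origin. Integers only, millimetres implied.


translate([282, 163, 0]) cube([829, 225, 178]);
translate([282, 388, 178]) cube([829, 225, 178]);
translate([282, 613, 356]) cube([829, 225, 178]);
translate([282, 838, 534]) cube([829, 225, 178]);
translate([282, 1063, 712]) cube([829, 225, 178]);
translate([282, 1288, 890]) cube([829, 225, 178]);
translate([282, 1513, 1068]) cube([829, 225, 178]);
translate([282, 1738, 1246]) cube([829, 225, 178]);


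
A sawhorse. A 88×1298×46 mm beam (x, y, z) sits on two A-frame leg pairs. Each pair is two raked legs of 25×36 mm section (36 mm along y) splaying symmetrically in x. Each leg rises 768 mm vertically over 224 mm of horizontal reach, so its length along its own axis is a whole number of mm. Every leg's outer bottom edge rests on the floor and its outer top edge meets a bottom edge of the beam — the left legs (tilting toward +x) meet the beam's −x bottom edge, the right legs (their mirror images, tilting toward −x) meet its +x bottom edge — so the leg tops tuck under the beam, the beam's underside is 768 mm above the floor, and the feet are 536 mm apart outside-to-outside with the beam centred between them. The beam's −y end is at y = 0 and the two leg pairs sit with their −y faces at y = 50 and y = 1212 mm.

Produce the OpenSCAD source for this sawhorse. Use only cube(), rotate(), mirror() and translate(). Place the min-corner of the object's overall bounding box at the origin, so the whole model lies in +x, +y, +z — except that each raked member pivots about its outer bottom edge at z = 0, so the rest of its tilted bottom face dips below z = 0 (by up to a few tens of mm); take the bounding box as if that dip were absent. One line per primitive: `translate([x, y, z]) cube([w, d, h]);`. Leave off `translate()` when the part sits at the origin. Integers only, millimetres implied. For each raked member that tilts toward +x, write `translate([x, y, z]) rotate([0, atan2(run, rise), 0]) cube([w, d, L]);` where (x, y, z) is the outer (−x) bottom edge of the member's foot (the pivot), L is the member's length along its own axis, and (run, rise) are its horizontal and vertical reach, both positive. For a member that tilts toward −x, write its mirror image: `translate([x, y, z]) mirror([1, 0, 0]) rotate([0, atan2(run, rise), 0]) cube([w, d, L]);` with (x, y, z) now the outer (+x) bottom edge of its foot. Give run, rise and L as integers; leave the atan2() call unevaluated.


translate([224, 0, 768]) cube([88, 1298, 46]);
translate([0, 50, 0]) rotate([0, atan2(224, 768), 0]) cube([25, 36, 800]);
translate([536, 50, 0]) mirror([1, 0, 0]) rotate([0, atan2(224, 768), 0]) cube([25, 36, 800]);
translate([0, 1212, 0]) rotate([0, atan2(224, 768), 0]) cube([25, 36, 800]);
translate([536, 1212, 0]) mirror([1, 0, 0]) rotate([0, atan2(224, 768), 0]) cube([25, 36, 800]);
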